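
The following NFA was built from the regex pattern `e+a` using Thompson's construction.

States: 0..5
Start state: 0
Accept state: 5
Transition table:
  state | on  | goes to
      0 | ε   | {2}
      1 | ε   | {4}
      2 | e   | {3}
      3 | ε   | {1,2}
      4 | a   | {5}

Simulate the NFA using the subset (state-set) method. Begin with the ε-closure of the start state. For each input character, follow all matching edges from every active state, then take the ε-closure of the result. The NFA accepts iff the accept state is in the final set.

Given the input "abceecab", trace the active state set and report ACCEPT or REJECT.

S₀ = ε-closure({0}) = {0,2}
'a' @ 1: {}  — no active states
rest 'bceecab' ignored (set empty)
after full input: {}  (accept=5 not in)

Answer: REJECT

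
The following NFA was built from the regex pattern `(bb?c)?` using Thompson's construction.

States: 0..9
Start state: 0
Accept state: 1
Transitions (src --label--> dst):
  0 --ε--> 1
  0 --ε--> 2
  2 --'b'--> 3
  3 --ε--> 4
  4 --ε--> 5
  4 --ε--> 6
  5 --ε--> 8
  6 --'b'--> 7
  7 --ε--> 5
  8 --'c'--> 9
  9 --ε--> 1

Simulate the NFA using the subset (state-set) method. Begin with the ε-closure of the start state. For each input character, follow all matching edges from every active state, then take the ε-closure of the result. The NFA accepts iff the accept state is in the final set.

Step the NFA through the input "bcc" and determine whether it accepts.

Answer: REJECT

Trace:
S₀ = ε-closure({0}) = {0,1,2}
'b' @ 1: {3,4,5,6,8}
'c' @ 2: {1,9}  (accept∈set)
'c' @ 3: {}  — dead — no transitions
end set {} — state 1 not in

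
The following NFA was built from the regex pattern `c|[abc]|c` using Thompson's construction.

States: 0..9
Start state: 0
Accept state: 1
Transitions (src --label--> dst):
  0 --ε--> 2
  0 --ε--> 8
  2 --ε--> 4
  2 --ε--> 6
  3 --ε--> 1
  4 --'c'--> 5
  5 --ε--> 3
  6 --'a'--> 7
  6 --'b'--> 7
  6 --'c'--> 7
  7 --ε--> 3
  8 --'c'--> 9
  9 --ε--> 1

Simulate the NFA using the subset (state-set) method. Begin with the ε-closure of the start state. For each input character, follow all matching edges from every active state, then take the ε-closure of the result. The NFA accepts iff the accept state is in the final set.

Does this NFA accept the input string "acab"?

start: ε-closure({0}) = {0,2,4,6,8}
'a' @ 1: {1,3,7}  [accepting]
'c' @ 2: {}  — no active states
rest 'ab' ignored (set empty)
final: {}; accept 1 not in set

Answer: REJECT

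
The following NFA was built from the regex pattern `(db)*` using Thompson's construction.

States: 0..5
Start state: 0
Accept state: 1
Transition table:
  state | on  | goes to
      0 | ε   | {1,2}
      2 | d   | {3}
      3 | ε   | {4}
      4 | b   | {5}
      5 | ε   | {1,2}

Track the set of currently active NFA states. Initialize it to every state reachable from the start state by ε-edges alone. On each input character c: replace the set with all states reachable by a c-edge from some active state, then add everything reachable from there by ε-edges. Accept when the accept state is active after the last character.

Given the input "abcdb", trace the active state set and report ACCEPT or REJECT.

Answer: REJECT

Trace:
start: ε-closure({0}) = {0,1,2}
'a' @ 1: {}  — dead — no transitions
rest 'bcdb' ignored (set empty)
after full input: {}  (accept=1 not in)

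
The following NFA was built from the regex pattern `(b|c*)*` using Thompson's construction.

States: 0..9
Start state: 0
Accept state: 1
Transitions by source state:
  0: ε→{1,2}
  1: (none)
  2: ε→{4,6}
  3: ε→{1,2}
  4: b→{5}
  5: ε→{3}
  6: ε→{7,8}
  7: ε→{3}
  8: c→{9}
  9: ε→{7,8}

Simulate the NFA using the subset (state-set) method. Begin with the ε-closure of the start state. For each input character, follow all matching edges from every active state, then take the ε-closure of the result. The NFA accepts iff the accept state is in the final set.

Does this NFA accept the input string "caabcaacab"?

Answer: REJECT

Steps:
S₀ = ε-closure({0}) = {0,1,2,3,4,6,7,8}
'c' @ 1: {1,2,3,4,6,7,8,9}  ✓accept
'a' @ 2: {}  — no active states
rest 'abcaacab' ignored (set empty)
end set {} — state 1 not in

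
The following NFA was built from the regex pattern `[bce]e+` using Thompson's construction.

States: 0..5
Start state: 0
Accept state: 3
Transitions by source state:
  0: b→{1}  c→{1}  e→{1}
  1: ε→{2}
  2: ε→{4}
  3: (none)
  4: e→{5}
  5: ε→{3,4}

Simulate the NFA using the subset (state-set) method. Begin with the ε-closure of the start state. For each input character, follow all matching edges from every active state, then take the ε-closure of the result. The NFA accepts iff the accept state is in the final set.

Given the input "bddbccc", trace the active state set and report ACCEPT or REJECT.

Answer: REJECT

Steps:
S₀ = ε-closure({0}) = {0}
'b' @ 1: {1,2,4}
'd' @ 2: {}  — dead — no transitions
rest 'dbccc' ignored (set empty)
final: {}; accept 3 not in set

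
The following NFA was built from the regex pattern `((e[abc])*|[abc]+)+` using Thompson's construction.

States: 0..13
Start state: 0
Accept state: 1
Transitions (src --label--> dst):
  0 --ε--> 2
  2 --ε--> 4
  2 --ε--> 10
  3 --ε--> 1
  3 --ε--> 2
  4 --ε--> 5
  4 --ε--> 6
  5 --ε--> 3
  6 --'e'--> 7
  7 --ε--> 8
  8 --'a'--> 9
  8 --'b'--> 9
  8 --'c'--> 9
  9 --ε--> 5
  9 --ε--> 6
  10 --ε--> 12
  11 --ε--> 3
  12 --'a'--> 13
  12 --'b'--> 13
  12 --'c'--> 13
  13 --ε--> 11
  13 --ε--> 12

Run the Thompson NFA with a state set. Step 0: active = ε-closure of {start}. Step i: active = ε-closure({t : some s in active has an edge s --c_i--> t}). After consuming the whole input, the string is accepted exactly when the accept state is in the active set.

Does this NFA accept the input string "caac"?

S₀ = ε-closure({0}) = {0,1,2,3,4,5,6,10,12}
'c' @ 1: {1,2,3,4,5,6,10,11,12,13}  (accept∈set)
'a' @ 2: {1,2,3,4,5,6,10,11,12,13}  (accept∈set)
'a' @ 3: {1,2,3,4,5,6,10,11,12,13}  (accept∈set)
'c' @ 4: {1,2,3,4,5,6,10,11,12,13}  (accept∈set)
end set {1,2,3,4,5,6,10,11,12,13} — state 1 in

Answer: ACCEPT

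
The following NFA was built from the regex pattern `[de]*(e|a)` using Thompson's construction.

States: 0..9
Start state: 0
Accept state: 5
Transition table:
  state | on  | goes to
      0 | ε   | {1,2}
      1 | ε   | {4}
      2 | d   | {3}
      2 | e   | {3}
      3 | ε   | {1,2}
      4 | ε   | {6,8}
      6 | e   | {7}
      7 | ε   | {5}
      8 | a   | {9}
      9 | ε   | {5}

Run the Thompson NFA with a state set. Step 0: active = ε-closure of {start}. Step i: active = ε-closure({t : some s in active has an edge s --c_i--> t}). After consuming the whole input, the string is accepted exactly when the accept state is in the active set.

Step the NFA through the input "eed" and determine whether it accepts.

S₀ = ε-closure({0}) = {0,1,2,4,6,8}
'e' @ 1: {1,2,3,4,5,6,7,8}  (accept∈set)
'e' @ 2: {1,2,3,4,5,6,7,8}  (accept∈set)
'd' @ 3: {1,2,3,4,6,8}
final: {1,2,3,4,6,8}; accept 5 not in set

Answer: REJECT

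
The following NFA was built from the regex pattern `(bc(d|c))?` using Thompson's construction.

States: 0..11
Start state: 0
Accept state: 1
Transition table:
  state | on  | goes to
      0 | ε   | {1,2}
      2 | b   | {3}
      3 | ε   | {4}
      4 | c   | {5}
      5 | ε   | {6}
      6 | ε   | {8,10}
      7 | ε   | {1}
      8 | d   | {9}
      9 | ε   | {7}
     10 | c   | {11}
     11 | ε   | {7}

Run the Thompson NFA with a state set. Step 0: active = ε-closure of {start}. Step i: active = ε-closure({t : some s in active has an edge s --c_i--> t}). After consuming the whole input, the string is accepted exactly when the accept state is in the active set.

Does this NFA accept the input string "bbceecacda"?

initial (ε-close {0}): {0,1,2}
'b' @ 1: {3,4}
'b' @ 2: {}  — dead — no transitions
rest 'ceecacda' ignored (set empty)
final: {}; accept 1 not in set

Answer: REJECT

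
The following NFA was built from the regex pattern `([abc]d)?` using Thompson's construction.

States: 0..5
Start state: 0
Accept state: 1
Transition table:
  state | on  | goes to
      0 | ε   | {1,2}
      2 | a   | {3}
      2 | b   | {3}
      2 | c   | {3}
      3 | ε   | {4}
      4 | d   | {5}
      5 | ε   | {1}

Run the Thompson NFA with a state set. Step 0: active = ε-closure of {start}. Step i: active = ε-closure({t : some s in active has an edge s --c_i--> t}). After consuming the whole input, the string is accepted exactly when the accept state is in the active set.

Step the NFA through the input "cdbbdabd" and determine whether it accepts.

Answer: REJECT

Trace:
S₀ = ε-closure({0}) = {0,1,2}
'c' @ 1: {3,4}
'd' @ 2: {1,5}  ✓accept
'b' @ 3: {}  — state set empty
rest 'bdabd' ignored (set empty)
end set {} — state 1 not in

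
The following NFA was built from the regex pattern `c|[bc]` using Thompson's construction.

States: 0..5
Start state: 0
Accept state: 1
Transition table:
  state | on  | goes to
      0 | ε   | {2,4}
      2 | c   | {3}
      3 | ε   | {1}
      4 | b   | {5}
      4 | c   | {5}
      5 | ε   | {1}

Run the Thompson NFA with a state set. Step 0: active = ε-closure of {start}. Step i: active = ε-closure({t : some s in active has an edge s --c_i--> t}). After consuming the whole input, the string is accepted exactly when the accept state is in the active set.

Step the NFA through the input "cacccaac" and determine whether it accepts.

S₀ = ε-closure({0}) = {0,2,4}
'c' @ 1: {1,3,5}  ✓accept
'a' @ 2: {}  — no active states
rest 'cccaac' ignored (set empty)
end set {} — state 1 not in

Answer: REJECT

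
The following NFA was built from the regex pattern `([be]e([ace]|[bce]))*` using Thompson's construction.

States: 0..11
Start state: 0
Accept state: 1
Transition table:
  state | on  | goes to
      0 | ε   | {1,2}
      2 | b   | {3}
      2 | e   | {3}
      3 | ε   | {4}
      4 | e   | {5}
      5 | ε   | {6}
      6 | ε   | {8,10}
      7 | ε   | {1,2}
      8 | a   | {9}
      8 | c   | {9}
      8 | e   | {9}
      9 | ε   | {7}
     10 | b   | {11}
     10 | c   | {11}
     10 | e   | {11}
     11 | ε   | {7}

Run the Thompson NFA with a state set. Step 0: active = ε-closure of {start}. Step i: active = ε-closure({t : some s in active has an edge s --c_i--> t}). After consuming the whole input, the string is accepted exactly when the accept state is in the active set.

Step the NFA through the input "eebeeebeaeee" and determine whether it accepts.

start: ε-closure({0}) = {0,1,2}
'e' @ 1: {3,4}
'e' @ 2: {5,6,8,10}
'b' @ 3: {1,2,7,11}  ✓accept
'e' @ 4: {3,4}
'e' @ 5: {5,6,8,10}
'e' @ 6: {1,2,7,9,11}  ✓accept
'b' @ 7: {3,4}
'e' @ 8: {5,6,8,10}
'a' @ 9: {1,2,7,9}  ✓accept
'e' @ 10: {3,4}
'e' @ 11: {5,6,8,10}
'e' @ 12: {1,2,7,9,11}  ✓accept
end set {1,2,7,9,11} — state 1 in

Answer: ACCEPT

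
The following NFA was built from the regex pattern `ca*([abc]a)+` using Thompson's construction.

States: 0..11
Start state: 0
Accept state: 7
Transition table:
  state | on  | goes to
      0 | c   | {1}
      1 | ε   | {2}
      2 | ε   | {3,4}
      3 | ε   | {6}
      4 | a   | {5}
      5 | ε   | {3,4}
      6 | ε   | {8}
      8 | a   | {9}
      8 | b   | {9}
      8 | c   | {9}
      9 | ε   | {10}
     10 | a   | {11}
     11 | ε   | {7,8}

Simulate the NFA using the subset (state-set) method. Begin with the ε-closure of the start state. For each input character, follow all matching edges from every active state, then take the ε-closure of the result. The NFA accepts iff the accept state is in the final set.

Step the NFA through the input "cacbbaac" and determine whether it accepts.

S₀ = ε-closure({0}) = {0}
'c' @ 1: {1,2,3,4,6,8}
'a' @ 2: {3,4,5,6,8,9,10}
'c' @ 3: {9,10}
'b' @ 4: {}  — no active states
rest 'baac' ignored (set empty)
after full input: {}  (accept=7 not in)

Answer: REJECT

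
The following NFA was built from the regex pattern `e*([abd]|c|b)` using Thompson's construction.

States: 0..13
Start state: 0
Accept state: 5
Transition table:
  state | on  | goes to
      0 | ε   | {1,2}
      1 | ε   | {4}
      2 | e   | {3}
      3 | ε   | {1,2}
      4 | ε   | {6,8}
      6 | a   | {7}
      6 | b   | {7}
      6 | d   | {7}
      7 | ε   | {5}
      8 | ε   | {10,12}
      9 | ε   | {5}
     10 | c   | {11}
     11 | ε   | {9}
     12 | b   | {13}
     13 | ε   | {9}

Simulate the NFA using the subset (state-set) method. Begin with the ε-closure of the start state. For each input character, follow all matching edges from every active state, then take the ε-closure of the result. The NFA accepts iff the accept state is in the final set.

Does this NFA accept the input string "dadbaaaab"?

Answer: REJECT

Steps:
S₀ = ε-closure({0}) = {0,1,2,4,6,8,10,12}
'd' @ 1: {5,7}  (accept∈set)
'a' @ 2: {}  — state set empty
rest 'dbaaaab' ignored (set empty)
end set {} — state 5 not in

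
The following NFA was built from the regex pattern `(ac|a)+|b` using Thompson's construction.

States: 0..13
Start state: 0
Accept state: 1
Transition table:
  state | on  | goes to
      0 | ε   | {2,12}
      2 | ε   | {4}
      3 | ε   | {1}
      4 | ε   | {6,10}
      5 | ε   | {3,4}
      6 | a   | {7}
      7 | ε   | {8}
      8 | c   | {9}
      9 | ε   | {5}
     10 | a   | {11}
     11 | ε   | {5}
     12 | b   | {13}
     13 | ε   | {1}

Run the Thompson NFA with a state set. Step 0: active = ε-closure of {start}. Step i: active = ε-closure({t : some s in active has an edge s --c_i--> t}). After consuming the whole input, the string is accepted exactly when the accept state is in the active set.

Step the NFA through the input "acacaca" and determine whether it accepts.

S₀ = ε-closure({0}) = {0,2,4,6,10,12}
'a' @ 1: {1,3,4,5,6,7,8,10,11}  [accepting]
'c' @ 2: {1,3,4,5,6,9,10}  [accepting]
'a' @ 3: {1,3,4,5,6,7,8,10,11}  [accepting]
'c' @ 4: {1,3,4,5,6,9,10}  [accepting]
'a' @ 5: {1,3,4,5,6,7,8,10,11}  [accepting]
'c' @ 6: {1,3,4,5,6,9,10}  [accepting]
'a' @ 7: {1,3,4,5,6,7,8,10,11}  [accepting]
end set {1,3,4,5,6,7,8,10,11} — state 1 in

Answer: ACCEPT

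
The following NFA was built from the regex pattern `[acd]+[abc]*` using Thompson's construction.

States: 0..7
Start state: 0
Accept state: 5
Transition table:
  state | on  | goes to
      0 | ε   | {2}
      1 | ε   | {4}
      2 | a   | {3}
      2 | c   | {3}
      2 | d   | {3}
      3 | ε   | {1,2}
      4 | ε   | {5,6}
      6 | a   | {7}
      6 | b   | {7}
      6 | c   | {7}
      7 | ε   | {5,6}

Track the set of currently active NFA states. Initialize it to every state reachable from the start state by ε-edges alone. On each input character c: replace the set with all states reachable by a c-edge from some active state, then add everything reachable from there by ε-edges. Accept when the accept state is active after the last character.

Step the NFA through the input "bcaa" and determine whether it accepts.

S₀ = ε-closure({0}) = {0,2}
'b' @ 1: {}  — dead — no transitions
rest 'caa' ignored (set empty)
end set {} — state 5 not in

Answer: REJECT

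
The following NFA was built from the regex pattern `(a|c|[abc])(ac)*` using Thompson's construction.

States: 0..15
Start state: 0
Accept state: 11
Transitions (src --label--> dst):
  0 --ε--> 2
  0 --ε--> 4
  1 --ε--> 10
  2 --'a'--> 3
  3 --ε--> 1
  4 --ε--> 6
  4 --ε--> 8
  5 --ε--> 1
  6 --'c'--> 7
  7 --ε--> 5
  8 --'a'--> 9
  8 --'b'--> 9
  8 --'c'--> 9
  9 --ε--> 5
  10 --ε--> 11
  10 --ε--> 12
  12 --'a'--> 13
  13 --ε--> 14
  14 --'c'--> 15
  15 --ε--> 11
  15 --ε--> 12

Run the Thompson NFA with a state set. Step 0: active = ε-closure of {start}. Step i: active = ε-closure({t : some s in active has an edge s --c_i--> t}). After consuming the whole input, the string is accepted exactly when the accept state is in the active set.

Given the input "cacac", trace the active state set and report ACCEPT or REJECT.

Answer: ACCEPT

Trace:
S₀ = ε-closure({0}) = {0,2,4,6,8}
'c' @ 1: {1,5,7,9,10,11,12}  (accept∈set)
'a' @ 2: {13,14}
'c' @ 3: {11,12,15}  (accept∈set)
'a' @ 4: {13,14}
'c' @ 5: {11,12,15}  (accept∈set)
final: {11,12,15}; accept 11 in set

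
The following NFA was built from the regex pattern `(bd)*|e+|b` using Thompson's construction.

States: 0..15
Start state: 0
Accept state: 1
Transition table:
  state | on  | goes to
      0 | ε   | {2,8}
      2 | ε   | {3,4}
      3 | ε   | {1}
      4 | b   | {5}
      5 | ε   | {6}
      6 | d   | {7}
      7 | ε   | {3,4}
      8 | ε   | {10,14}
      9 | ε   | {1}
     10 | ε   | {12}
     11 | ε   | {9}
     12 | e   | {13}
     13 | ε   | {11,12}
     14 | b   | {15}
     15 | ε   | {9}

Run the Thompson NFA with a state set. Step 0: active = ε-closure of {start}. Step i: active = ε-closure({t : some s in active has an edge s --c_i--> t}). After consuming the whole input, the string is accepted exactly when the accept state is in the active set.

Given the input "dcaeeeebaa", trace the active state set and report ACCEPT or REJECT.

initial (ε-close {0}): {0,1,2,3,4,8,10,12,14}
'd' @ 1: {}  — state set empty
rest 'caeeeebaa' ignored (set empty)
after full input: {}  (accept=1 not in)

Answer: REJECT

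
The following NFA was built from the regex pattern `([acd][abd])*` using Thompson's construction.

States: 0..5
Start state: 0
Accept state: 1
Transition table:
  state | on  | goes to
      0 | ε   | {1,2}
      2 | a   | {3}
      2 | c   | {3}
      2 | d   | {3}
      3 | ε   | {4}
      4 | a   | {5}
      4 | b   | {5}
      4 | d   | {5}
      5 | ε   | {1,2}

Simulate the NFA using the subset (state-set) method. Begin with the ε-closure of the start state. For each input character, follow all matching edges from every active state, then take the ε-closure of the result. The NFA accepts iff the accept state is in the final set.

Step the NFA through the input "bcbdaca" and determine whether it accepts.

start: ε-closure({0}) = {0,1,2}
'b' @ 1: {}  — dead — no transitions
rest 'cbdaca' ignored (set empty)
end set {} — state 1 not in

Answer: REJECT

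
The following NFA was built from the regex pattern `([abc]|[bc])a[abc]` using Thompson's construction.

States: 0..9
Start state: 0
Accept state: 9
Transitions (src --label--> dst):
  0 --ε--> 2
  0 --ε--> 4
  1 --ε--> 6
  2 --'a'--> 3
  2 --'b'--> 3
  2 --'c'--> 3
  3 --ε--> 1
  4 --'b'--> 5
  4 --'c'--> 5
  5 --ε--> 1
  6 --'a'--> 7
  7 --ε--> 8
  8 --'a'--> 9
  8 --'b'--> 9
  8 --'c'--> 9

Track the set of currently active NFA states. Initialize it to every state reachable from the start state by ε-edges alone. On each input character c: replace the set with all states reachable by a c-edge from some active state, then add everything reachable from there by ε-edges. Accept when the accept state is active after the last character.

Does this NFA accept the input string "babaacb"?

Answer: REJECT

Trace:
S₀ = ε-closure({0}) = {0,2,4}
'b' @ 1: {1,3,5,6}
'a' @ 2: {7,8}
'b' @ 3: {9}  (accept∈set)
'a' @ 4: {}  — dead — no transitions
rest 'acb' ignored (set empty)
after full input: {}  (accept=9 not in)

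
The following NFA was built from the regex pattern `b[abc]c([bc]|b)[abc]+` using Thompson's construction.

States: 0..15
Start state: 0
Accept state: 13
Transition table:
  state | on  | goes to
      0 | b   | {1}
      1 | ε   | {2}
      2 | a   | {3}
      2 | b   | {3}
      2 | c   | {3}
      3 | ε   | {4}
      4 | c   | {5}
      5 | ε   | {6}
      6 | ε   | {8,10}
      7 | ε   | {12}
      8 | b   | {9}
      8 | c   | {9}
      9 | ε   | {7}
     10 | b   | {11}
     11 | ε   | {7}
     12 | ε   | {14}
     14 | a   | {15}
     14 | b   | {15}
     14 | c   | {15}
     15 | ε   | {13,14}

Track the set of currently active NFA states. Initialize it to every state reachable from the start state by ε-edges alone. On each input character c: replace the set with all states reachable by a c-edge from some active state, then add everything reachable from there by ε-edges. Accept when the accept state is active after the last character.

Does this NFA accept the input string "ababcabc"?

Answer: REJECT

Trace:
start: ε-closure({0}) = {0}
'a' @ 1: {}  — state set empty
rest 'babcabc' ignored (set empty)
final: {}; accept 13 not in set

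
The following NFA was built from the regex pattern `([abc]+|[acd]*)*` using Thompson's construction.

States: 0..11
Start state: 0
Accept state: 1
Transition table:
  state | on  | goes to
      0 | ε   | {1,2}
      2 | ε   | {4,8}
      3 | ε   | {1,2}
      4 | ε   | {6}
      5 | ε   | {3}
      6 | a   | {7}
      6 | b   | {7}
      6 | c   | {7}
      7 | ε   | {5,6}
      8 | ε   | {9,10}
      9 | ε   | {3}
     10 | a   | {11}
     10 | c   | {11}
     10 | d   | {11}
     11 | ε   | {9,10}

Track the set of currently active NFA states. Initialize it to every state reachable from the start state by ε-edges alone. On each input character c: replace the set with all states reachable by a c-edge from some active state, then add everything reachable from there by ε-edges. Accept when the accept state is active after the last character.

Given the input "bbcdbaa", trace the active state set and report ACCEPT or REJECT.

Answer: ACCEPT

Derivation:
S₀ = ε-closure({0}) = {0,1,2,3,4,6,8,9,10}
'b' @ 1: {1,2,3,4,5,6,7,8,9,10}  ✓accept
'b' @ 2: {1,2,3,4,5,6,7,8,9,10}  ✓accept
'c' @ 3: {1,2,3,4,5,6,7,8,9,10,11}  ✓accept
'd' @ 4: {1,2,3,4,6,8,9,10,11}  ✓accept
'b' @ 5: {1,2,3,4,5,6,7,8,9,10}  ✓accept
'a' @ 6: {1,2,3,4,5,6,7,8,9,10,11}  ✓accept
'a' @ 7: {1,2,3,4,5,6,7,8,9,10,11}  ✓accept
end set {1,2,3,4,5,6,7,8,9,10,11} — state 1 in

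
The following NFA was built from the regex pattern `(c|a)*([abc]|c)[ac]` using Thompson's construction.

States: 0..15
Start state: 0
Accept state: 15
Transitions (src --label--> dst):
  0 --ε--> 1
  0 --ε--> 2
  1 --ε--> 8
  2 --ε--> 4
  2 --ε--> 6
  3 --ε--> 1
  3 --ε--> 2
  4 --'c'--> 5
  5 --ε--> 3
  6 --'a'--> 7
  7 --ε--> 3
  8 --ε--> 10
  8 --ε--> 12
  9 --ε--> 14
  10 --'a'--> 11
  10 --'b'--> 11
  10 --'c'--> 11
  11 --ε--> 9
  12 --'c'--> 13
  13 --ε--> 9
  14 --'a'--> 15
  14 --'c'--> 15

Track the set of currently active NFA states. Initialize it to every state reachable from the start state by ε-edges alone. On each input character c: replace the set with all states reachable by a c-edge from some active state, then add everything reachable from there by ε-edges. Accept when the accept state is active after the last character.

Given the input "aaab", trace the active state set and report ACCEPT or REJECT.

Answer: REJECT

Trace:
initial (ε-close {0}): {0,1,2,4,6,8,10,12}
'a' @ 1: {1,2,3,4,6,7,8,9,10,11,12,14}
'a' @ 2: {1,2,3,4,6,7,8,9,10,11,12,14,15}  ✓accept
'a' @ 3: {1,2,3,4,6,7,8,9,10,11,12,14,15}  ✓accept
'b' @ 4: {9,11,14}
after full input: {9,11,14}  (accept=15 not in)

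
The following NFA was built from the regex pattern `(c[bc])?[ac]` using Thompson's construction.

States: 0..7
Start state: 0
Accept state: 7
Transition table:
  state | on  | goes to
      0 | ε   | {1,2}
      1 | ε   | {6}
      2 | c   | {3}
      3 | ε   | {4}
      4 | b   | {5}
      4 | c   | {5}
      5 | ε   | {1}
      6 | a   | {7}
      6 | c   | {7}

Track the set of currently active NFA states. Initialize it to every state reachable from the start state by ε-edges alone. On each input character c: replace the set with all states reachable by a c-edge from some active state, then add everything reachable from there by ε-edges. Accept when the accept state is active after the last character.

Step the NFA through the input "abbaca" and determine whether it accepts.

Answer: REJECT

Trace:
S₀ = ε-closure({0}) = {0,1,2,6}
'a' @ 1: {7}  ✓accept
'b' @ 2: {}  — state set empty
rest 'baca' ignored (set empty)
after full input: {}  (accept=7 not in)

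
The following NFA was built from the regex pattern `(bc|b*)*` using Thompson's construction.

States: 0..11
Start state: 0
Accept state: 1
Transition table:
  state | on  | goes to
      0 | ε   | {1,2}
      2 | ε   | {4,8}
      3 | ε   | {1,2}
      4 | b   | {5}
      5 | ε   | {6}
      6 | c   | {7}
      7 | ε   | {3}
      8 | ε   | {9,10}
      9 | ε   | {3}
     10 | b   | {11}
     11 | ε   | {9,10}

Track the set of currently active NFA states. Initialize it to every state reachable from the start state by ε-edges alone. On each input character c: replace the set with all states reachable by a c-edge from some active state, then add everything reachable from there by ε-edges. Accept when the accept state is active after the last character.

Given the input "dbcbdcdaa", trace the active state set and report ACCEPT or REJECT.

Answer: REJECT

Steps:
S₀ = ε-closure({0}) = {0,1,2,3,4,8,9,10}
'd' @ 1: {}  — state set empty
rest 'bcbdcdaa' ignored (set empty)
end set {} — state 1 not in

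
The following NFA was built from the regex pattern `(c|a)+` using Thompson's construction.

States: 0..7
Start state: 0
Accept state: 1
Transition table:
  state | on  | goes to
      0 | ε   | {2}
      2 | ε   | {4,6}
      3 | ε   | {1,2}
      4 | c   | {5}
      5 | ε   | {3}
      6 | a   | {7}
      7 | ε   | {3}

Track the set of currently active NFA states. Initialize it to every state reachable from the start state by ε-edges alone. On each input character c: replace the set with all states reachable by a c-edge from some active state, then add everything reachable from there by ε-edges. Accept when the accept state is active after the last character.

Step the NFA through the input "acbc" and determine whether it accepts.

S₀ = ε-closure({0}) = {0,2,4,6}
'a' @ 1: {1,2,3,4,6,7}  (accept∈set)
'c' @ 2: {1,2,3,4,5,6}  (accept∈set)
'b' @ 3: {}  — dead — no transitions
rest 'c' ignored (set empty)
after full input: {}  (accept=1 not in)

Answer: REJECT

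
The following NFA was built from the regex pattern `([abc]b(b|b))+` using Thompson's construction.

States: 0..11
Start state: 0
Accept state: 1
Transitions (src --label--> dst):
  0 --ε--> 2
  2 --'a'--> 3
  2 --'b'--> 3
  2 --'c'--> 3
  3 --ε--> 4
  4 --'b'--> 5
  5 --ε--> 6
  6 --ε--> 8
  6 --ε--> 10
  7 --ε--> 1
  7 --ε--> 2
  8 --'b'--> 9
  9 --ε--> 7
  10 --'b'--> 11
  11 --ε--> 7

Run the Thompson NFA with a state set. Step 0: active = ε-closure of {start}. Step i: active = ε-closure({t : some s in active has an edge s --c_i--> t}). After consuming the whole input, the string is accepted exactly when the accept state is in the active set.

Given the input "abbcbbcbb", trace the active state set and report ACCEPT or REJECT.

S₀ = ε-closure({0}) = {0,2}
'a' @ 1: {3,4}
'b' @ 2: {5,6,8,10}
'b' @ 3: {1,2,7,9,11}  [accepting]
'c' @ 4: {3,4}
'b' @ 5: {5,6,8,10}
'b' @ 6: {1,2,7,9,11}  [accepting]
'c' @ 7: {3,4}
'b' @ 8: {5,6,8,10}
'b' @ 9: {1,2,7,9,11}  [accepting]
final: {1,2,7,9,11}; accept 1 in set

Answer: ACCEPT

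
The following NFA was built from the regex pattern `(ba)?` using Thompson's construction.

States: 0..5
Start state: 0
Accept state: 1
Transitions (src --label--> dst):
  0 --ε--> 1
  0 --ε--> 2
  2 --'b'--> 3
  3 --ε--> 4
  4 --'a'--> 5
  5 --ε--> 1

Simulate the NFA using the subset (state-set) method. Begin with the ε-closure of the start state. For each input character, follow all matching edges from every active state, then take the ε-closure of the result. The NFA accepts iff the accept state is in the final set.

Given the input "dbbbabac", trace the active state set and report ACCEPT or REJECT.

Answer: REJECT

Derivation:
S₀ = ε-closure({0}) = {0,1,2}
'd' @ 1: {}  — no active states
rest 'bbbabac' ignored (set empty)
end set {} — state 1 not in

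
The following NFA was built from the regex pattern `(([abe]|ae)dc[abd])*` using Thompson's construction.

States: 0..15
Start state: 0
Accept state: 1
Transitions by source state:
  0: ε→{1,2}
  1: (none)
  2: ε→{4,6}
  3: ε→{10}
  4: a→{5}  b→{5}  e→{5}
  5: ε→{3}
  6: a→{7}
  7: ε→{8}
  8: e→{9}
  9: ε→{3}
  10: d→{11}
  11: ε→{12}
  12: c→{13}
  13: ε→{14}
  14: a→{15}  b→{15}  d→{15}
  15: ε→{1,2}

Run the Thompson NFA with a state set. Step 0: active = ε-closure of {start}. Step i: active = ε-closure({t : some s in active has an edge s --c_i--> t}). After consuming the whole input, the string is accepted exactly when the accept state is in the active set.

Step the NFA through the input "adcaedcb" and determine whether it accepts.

Answer: ACCEPT

Derivation:
start: ε-closure({0}) = {0,1,2,4,6}
'a' @ 1: {3,5,7,8,10}
'd' @ 2: {11,12}
'c' @ 3: {13,14}
'a' @ 4: {1,2,4,6,15}  [accepting]
'e' @ 5: {3,5,10}
'd' @ 6: {11,12}
'c' @ 7: {13,14}
'b' @ 8: {1,2,4,6,15}  [accepting]
end set {1,2,4,6,15} — state 1 in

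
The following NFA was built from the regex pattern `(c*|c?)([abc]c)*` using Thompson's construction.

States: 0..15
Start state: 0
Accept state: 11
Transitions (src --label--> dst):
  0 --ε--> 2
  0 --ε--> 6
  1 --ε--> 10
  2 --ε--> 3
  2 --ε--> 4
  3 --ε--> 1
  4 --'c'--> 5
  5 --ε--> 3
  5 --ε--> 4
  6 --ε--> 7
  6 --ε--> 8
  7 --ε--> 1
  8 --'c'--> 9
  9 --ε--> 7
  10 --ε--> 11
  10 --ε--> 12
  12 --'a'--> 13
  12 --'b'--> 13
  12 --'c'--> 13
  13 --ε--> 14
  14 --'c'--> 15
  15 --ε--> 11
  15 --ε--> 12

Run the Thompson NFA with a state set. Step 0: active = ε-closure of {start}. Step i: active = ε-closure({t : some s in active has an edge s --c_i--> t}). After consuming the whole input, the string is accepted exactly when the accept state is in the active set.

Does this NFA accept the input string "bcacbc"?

S₀ = ε-closure({0}) = {0,1,2,3,4,6,7,8,10,11,12}
'b' @ 1: {13,14}
'c' @ 2: {11,12,15}  [accepting]
'a' @ 3: {13,14}
'c' @ 4: {11,12,15}  [accepting]
'b' @ 5: {13,14}
'c' @ 6: {11,12,15}  [accepting]
after full input: {11,12,15}  (accept=11 in)

Answer: ACCEPT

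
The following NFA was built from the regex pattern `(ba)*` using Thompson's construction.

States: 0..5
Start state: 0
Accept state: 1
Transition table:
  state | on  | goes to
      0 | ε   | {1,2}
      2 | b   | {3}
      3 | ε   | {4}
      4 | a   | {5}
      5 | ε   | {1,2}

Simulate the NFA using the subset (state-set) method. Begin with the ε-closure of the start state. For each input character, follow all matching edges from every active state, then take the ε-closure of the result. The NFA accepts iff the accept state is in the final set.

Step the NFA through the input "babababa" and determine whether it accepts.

Answer: ACCEPT

Trace:
start: ε-closure({0}) = {0,1,2}
'b' @ 1: {3,4}
'a' @ 2: {1,2,5}  ✓accept
'b' @ 3: {3,4}
'a' @ 4: {1,2,5}  ✓accept
'b' @ 5: {3,4}
'a' @ 6: {1,2,5}  ✓accept
'b' @ 7: {3,4}
'a' @ 8: {1,2,5}  ✓accept
final: {1,2,5}; accept 1 in set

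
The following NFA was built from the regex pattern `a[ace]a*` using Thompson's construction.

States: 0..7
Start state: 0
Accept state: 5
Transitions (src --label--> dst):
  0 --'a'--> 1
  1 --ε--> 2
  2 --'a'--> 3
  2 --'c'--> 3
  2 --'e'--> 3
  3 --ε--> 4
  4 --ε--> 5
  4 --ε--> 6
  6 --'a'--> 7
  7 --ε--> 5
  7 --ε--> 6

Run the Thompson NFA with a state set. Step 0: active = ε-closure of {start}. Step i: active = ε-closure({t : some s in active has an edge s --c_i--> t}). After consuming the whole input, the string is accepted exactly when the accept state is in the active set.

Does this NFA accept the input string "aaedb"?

Answer: REJECT

Derivation:
start: ε-closure({0}) = {0}
'a' @ 1: {1,2}
'a' @ 2: {3,4,5,6}  ✓accept
'e' @ 3: {}  — state set empty
rest 'db' ignored (set empty)
after full input: {}  (accept=5 not in)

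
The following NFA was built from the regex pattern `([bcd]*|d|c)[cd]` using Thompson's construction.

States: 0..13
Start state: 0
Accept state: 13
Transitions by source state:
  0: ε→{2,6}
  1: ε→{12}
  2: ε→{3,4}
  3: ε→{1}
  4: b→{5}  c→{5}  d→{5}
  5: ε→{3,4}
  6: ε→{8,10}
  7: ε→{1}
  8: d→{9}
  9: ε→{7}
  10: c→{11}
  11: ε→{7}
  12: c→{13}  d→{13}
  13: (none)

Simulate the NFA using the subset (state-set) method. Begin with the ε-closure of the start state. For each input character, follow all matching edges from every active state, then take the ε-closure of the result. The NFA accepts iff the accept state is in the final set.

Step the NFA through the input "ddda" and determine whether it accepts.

initial (ε-close {0}): {0,1,2,3,4,6,8,10,12}
'd' @ 1: {1,3,4,5,7,9,12,13}  (accept∈set)
'd' @ 2: {1,3,4,5,12,13}  (accept∈set)
'd' @ 3: {1,3,4,5,12,13}  (accept∈set)
'a' @ 4: {}  — dead — no transitions
final: {}; accept 13 not in set

Answer: REJECT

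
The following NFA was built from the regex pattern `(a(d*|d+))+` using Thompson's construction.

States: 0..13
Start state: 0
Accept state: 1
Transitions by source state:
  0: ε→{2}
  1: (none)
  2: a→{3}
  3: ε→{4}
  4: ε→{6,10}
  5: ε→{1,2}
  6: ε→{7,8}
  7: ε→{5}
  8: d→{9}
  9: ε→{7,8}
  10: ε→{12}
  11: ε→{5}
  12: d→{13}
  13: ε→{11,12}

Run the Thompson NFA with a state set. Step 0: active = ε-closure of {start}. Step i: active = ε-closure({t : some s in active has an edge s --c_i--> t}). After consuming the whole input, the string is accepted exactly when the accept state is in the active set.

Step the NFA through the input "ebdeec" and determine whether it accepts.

initial (ε-close {0}): {0,2}
'e' @ 1: {}  — dead — no transitions
rest 'bdeec' ignored (set empty)
after full input: {}  (accept=1 not in)

Answer: REJECT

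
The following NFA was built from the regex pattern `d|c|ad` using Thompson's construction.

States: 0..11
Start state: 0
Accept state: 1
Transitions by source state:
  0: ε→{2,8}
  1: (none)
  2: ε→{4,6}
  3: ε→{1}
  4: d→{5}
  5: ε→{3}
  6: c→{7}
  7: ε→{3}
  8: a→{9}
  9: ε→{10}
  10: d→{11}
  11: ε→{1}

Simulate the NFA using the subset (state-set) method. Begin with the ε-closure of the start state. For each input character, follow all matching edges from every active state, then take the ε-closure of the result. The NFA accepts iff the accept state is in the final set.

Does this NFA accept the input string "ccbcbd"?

Answer: REJECT

Steps:
S₀ = ε-closure({0}) = {0,2,4,6,8}
'c' @ 1: {1,3,7}  (accept∈set)
'c' @ 2: {}  — dead — no transitions
rest 'bcbd' ignored (set empty)
after full input: {}  (accept=1 not in)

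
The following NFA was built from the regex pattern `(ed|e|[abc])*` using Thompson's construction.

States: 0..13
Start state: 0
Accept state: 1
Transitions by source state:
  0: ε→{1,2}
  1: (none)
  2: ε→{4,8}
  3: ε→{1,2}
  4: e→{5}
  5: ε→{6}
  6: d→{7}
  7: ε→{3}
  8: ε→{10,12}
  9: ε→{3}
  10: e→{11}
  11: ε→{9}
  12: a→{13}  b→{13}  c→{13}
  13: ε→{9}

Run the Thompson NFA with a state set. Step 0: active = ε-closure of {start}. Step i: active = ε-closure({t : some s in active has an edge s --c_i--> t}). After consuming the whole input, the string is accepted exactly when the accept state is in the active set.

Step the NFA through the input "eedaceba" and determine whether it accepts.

Answer: ACCEPT

Derivation:
start: ε-closure({0}) = {0,1,2,4,8,10,12}
'e' @ 1: {1,2,3,4,5,6,8,9,10,11,12}  ✓accept
'e' @ 2: {1,2,3,4,5,6,8,9,10,11,12}  ✓accept
'd' @ 3: {1,2,3,4,7,8,10,12}  ✓accept
'a' @ 4: {1,2,3,4,8,9,10,12,13}  ✓accept
'c' @ 5: {1,2,3,4,8,9,10,12,13}  ✓accept
'e' @ 6: {1,2,3,4,5,6,8,9,10,11,12}  ✓accept
'b' @ 7: {1,2,3,4,8,9,10,12,13}  ✓accept
'a' @ 8: {1,2,3,4,8,9,10,12,13}  ✓accept
after full input: {1,2,3,4,8,9,10,12,13}  (accept=1 in)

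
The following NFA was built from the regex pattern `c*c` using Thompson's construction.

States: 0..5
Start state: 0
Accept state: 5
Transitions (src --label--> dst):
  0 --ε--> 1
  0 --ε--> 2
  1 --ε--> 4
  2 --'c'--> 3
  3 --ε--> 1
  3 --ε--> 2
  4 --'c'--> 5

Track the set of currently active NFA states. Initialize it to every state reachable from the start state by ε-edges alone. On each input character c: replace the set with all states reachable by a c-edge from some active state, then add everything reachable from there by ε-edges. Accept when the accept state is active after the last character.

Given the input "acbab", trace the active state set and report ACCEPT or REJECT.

Answer: REJECT

Steps:
S₀ = ε-closure({0}) = {0,1,2,4}
'a' @ 1: {}  — no active states
rest 'cbab' ignored (set empty)
after full input: {}  (accept=5 not in)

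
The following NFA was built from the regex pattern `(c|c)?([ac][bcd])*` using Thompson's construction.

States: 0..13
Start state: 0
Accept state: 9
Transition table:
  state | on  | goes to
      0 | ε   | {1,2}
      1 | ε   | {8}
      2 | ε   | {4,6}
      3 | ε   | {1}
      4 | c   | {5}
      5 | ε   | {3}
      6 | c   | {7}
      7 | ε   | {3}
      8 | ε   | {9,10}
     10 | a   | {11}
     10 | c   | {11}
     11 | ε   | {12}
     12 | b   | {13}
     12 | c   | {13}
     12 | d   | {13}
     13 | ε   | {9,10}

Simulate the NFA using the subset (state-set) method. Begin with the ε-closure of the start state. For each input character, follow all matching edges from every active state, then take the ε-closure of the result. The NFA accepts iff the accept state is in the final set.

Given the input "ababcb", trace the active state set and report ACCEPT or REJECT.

Answer: ACCEPT

Steps:
initial (ε-close {0}): {0,1,2,4,6,8,9,10}
'a' @ 1: {11,12}
'b' @ 2: {9,10,13}  [accepting]
'a' @ 3: {11,12}
'b' @ 4: {9,10,13}  [accepting]
'c' @ 5: {11,12}
'b' @ 6: {9,10,13}  [accepting]
after full input: {9,10,13}  (accept=9 in)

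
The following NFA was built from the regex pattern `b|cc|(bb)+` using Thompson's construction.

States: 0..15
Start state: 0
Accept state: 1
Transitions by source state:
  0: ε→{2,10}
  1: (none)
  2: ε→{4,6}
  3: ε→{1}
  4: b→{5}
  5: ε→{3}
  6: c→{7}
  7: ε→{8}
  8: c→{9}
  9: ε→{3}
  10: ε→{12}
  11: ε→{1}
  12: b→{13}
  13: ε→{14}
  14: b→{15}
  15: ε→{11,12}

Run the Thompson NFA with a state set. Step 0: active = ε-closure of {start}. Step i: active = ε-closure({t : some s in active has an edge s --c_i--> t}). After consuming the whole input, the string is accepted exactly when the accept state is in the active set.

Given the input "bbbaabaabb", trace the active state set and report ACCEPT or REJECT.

initial (ε-close {0}): {0,2,4,6,10,12}
'b' @ 1: {1,3,5,13,14}  [accepting]
'b' @ 2: {1,11,12,15}  [accepting]
'b' @ 3: {13,14}
'a' @ 4: {}  — no active states
rest 'abaabb' ignored (set empty)
after full input: {}  (accept=1 not in)

Answer: REJECT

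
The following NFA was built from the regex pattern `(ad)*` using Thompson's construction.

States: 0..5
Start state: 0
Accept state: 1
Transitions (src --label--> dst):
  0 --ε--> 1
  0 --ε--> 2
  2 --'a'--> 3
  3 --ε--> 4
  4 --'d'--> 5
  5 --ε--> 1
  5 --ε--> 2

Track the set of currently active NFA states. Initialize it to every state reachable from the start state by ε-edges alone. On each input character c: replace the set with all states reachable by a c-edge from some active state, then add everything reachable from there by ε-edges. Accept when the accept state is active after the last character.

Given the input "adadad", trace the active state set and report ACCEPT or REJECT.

Answer: ACCEPT

Steps:
S₀ = ε-closure({0}) = {0,1,2}
'a' @ 1: {3,4}
'd' @ 2: {1,2,5}  (accept∈set)
'a' @ 3: {3,4}
'd' @ 4: {1,2,5}  (accept∈set)
'a' @ 5: {3,4}
'd' @ 6: {1,2,5}  (accept∈set)
after full input: {1,2,5}  (accept=1 in)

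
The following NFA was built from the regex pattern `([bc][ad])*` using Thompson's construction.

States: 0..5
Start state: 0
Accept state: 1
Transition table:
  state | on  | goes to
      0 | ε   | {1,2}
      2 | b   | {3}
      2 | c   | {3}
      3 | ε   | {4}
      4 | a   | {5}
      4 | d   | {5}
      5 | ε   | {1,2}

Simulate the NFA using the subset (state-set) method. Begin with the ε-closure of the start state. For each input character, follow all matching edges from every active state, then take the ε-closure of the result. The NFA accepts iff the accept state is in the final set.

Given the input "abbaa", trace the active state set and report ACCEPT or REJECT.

Answer: REJECT

Steps:
initial (ε-close {0}): {0,1,2}
'a' @ 1: {}  — dead — no transitions
rest 'bbaa' ignored (set empty)
final: {}; accept 1 not in set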